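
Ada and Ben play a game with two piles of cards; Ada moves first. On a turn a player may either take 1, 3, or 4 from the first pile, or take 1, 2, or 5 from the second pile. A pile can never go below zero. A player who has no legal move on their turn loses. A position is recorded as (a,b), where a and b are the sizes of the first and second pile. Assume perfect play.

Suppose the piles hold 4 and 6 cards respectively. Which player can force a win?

Build the W/L table. Terminal = L. A non-terminal position is W if it has a move to some L; otherwise it is L.
No move ever increases a pile, so every position that can arise here has a ≤ 4 and b ≤ 6; it is enough to label the cells with 0 ≤ a ≤ 4 and 0 ≤ b ≤ 6.
Every move lowers a or b (never raises either), so fill the grid row by row in increasing a, and left to right within a row: each cell's successors are then already labelled.
      b=0  b=1  b=2  b=3  b=4  b=5  b=6
a=0:    L    W    W    L    W    W    L
a=1:    W    L    W    W    L    W    W
a=2:    L    W    W    L    W    W    L
a=3:    W    L    W    W    L    W    W
a=4:    W    W    L    W    W    L    W
Cells with no legal move (terminal, hence L): (0,0).
The remaining L cells, each justified by listing all of its moves:
(0,3): only reaches (0,2)(W), (0,1)(W), all W → L
(0,6): only reaches (0,5)(W), (0,4)(W), (0,1)(W), all W → L
(1,1): only reaches (0,1)(W), (1,0)(W), all W → L
(1,4): only reaches (0,4)(W), (1,3)(W), (1,2)(W), all W → L
(2,0): only reaches (1,0)(W), which is W → L
(2,3): only reaches (1,3)(W), (2,2)(W), (2,1)(W), all W → L
(2,6): only reaches (1,6)(W), (2,5)(W), (2,4)(W), (2,1)(W), all W → L
(3,1): only reaches (2,1)(W), (0,1)(W), (3,0)(W), all W → L
(3,4): only reaches (2,4)(W), (0,4)(W), (3,3)(W), (3,2)(W), all W → L
(4,2): only reaches (3,2)(W), (1,2)(W), (0,2)(W), (4,1)(W), (4,0)(W), all W → L
(4,5): only reaches (3,5)(W), (1,5)(W), (0,5)(W), (4,4)(W), (4,3)(W), (4,0)(W), all W → L
Every other cell has at least one move into one of the L cells above, so it is W.
From (4,6) Ada can move to (0,6), reaching an L position.

Ada wins.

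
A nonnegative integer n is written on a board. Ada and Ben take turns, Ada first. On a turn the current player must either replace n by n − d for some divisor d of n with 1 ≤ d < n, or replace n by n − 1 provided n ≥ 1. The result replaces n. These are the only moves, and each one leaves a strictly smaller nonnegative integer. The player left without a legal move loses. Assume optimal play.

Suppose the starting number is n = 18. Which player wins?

Ada wins.

Positions with no move are L. A position that does have a move is losing for the player to move precisely when every available move leads to a winning position for the opponent. Fill in the labels:
n=0: no move → L
n=1: can move to 0, which is L ⇒ W
n=2: the only move is to 1(W), a W ⇒ L
n=3: can move to 2, which is L ⇒ W
n=4: can move to 2, which is L ⇒ W
n=5: the only move is to 4(W), a W ⇒ L
n=6: can move to 5, which is L ⇒ W
n=7: the only move is to 6(W), a W ⇒ L
n=8: can move to 7, which is L ⇒ W
n=9: moves to 6(W), 8(W); every one is W ⇒ L
n=10: can move to 5, which is L ⇒ W
n=11: the only move is to 10(W), a W ⇒ L
n=12: can move to 9, which is L ⇒ W
n=13: the only move is to 12(W), a W ⇒ L
n=14: can move to 7, which is L ⇒ W
n=15: moves to 10(W), 12(W), 14(W); every one is W ⇒ L
n=16: can move to 15, which is L ⇒ W
n=17: the only move is to 16(W), a W ⇒ L
n=18: can move to 9, which is L ⇒ W
The starting position 18 is W: Ada should move to 9, handing over an L position.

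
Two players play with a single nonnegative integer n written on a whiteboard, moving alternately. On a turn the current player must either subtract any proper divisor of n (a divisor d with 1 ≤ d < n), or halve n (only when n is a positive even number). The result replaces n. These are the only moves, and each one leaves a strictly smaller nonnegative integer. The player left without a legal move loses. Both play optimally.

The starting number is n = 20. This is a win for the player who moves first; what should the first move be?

Move to 15.

Positions with no move are L. A position that does have a move is losing for the player to move precisely when every available move leads to a winning position for the opponent. Fill in the labels:
n=0: no move → L
n=1: no move → L
n=2: can move to 1, which is L ⇒ W
n=3: the only move is to 2(W), a W ⇒ L
n=4: can move to 3, which is L ⇒ W
n=5: the only move is to 4(W), a W ⇒ L
n=6: can move to 3, which is L ⇒ W
n=7: the only move is to 6(W), a W ⇒ L
n=8: can move to 7, which is L ⇒ W
n=9: moves to 6(W), 8(W); every one is W ⇒ L
n=10: can move to 5, which is L ⇒ W
n=11: the only move is to 10(W), a W ⇒ L
n=12: can move to 9, which is L ⇒ W
n=13: the only move is to 12(W), a W ⇒ L
n=14: can move to 7, which is L ⇒ W
n=15: moves to 10(W), 12(W), 14(W); every one is W ⇒ L
n=16: can move to 15, which is L ⇒ W
n=17: the only move is to 16(W), a W ⇒ L
n=18: can move to 9, which is L ⇒ W
n=19: the only move is to 18(W), a W ⇒ L
n=20: can move to 15, which is L ⇒ W
From 20, the L positions reachable in one move are: 15, 19. Any move reaching one of these is winning.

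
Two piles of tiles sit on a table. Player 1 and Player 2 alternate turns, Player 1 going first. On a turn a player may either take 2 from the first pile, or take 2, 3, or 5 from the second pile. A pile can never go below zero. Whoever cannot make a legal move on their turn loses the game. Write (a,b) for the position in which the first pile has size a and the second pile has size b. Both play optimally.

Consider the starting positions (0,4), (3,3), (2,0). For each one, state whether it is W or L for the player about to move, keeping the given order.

(0,4): W, (3,3): L, (2,0): W

Build the W/L table. Terminal = L. A non-terminal position is W if it has a move to some L; otherwise it is L.
No move ever increases a pile, so every position that can arise here has a ≤ 3 and b ≤ 4; it is enough to label the cells with 0 ≤ a ≤ 3 and 0 ≤ b ≤ 4.
Every move lowers a or b (never raises either), so fill the grid row by row in increasing a, and left to right within a row: each cell's successors are then already labelled.
      b=0  b=1  b=2  b=3  b=4
a=0:    L    L    W    W    W
a=1:    L    L    W    W    W
a=2:    W    W    L    L    W
a=3:    W    W    L    L    W
Cells with no legal move (terminal, hence L): (0,0), (0,1), (1,0), (1,1).
The remaining L cells, each justified by listing all of its moves:
(2,2): L (options (0,2)(W), (2,0)(W) are all W)
(2,3): L (options (0,3)(W), (2,1)(W), (2,0)(W) are all W)
(3,2): L (options (1,2)(W), (3,0)(W) are all W)
(3,3): L (options (1,3)(W), (3,1)(W), (3,0)(W) are all W)
Every other cell has at least one move into one of the L cells above, so it is W.
(0,4): the move to (0,1) reaches an L cell, so W
(3,3): one of the L cells justified above, so L
(2,0): the move to (0,0) reaches an L cell, so W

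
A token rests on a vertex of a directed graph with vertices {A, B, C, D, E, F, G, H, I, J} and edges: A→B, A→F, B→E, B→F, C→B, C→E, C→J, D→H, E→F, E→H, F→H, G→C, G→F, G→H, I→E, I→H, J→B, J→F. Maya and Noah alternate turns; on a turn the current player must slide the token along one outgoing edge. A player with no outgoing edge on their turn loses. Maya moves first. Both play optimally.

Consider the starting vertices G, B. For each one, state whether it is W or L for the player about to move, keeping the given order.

Build the W/L table. Terminal = L. A non-terminal position is W if it has a move to some L; otherwise it is L.
Every edge goes from a vertex to one that appears earlier in the order H, F, E, B, J, C, D, I, G, A, so processing vertices in that order labels each vertex after all of its successors.
H: no outgoing edge → L
F: reaches L-position H → W
E: reaches L-position H → W
B: only reaches E(W), F(W), all W → L
J: reaches L-position B → W
C: reaches L-position B → W
D: reaches L-position H → W
I: reaches L-position H → W
G: reaches L-position H → W
A: reaches L-position B → W

G: W, B: L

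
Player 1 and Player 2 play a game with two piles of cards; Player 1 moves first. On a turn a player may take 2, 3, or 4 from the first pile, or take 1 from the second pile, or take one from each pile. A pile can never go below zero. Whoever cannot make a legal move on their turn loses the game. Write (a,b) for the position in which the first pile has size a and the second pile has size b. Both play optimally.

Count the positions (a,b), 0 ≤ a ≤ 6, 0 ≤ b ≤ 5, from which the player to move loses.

Classify positions by backward induction: terminal positions (no move available) are L. From any other position, the mover wins iff some move reaches an L.
Every move lowers a or b (never raises either), so fill the grid row by row in increasing a, and left to right within a row: each cell's successors are then already labelled.
      b=0  b=1  b=2  b=3  b=4  b=5
a=0:    L    W    L    W    L    W
a=1:    L    W    L    W    L    W
a=2:    W    W    W    W    W    W
a=3:    W    L    W    L    W    L
a=4:    W    L    W    L    W    L
a=5:    W    W    W    W    W    W
a=6:    L    W    L    W    L    W
Cells with no legal move (terminal, hence L): (0,0), (1,0).
The remaining L cells, each justified by listing all of its moves:
(0,2): only reaches (0,1)(W), which is W → L
(0,4): only reaches (0,3)(W), which is W → L
(1,2): only reaches (1,1)(W), (0,1)(W), all W → L
(1,4): only reaches (1,3)(W), (0,3)(W), all W → L
(3,1): only reaches (1,1)(W), (0,1)(W), (3,0)(W), (2,0)(W), all W → L
(3,3): only reaches (1,3)(W), (0,3)(W), (3,2)(W), (2,2)(W), all W → L
(3,5): only reaches (1,5)(W), (0,5)(W), (3,4)(W), (2,4)(W), all W → L
(4,1): only reaches (2,1)(W), (1,1)(W), (0,1)(W), (4,0)(W), (3,0)(W), all W → L
(4,3): only reaches (2,3)(W), (1,3)(W), (0,3)(W), (4,2)(W), (3,2)(W), all W → L
(4,5): only reaches (2,5)(W), (1,5)(W), (0,5)(W), (4,4)(W), (3,4)(W), all W → L
(6,0): only reaches (4,0)(W), (3,0)(W), (2,0)(W), all W → L
(6,2): only reaches (4,2)(W), (3,2)(W), (2,2)(W), (6,1)(W), (5,1)(W), all W → L
(6,4): only reaches (4,4)(W), (3,4)(W), (2,4)(W), (6,3)(W), (5,3)(W), all W → L
Every other cell has at least one move into one of the L cells above, so it is W.
L cells per row: a=0: 3, a=1: 3, a=2: 0, a=3: 3, a=4: 3, a=5: 0, a=6: 3; total 15.

15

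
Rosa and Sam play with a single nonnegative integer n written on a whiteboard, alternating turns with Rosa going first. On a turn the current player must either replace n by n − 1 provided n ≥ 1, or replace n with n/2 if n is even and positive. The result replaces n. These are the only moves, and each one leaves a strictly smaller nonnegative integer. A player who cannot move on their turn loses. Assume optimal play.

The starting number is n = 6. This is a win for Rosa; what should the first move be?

Use the standard recursion: the mover loses at a terminal position; elsewhere, the mover wins exactly when some move hands the opponent an L position.
n=0: no move → L
n=1: →0(L), so W
n=2: →1(W) only, which is W, so L
n=3: →2(L), so W
n=4: →2(L), so W
n=5: →4(W) only, which is W, so L
n=6: →5(L), so W
From 6, the L positions reachable in one move are: 5.

Move to 5.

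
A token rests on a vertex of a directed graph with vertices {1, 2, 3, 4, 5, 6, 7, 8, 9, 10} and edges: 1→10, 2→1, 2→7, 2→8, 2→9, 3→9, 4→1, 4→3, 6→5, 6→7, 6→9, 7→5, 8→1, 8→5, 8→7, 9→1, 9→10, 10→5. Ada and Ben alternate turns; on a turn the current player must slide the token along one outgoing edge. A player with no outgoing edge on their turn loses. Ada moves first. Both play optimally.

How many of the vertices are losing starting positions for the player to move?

3

Label each position W (a win for the player to move) or L (a loss). A position with no legal move is L; any other position is W exactly when some move reaches an L, and L when every move reaches a W.
Every edge goes from a vertex to one that appears earlier in the order 5, 10, 1, 9, 7, 6, 8, 2, 3, 4, so processing vertices in that order labels each vertex after all of its successors.
5: no outgoing edge → L
10: can move to 5, which is L ⇒ W
1: the only move is to 10(W), a W ⇒ L
9: can move to 1, which is L ⇒ W
7: can move to 5, which is L ⇒ W
6: can move to 5, which is L ⇒ W
8: can move to 1, which is L ⇒ W
2: can move to 1, which is L ⇒ W
3: the only move is to 9(W), a W ⇒ L
4: can move to 3, which is L ⇒ W
The L vertices are 1, 3, 5; that is 3 in all.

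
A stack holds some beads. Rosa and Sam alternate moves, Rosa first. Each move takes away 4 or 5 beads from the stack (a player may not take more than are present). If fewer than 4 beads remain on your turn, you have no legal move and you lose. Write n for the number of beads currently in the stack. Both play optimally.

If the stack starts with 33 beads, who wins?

Rosa wins.

Use the standard recursion: the mover loses at a terminal position; elsewhere, the mover wins exactly when some move hands the opponent an L position.
n=0: no move → L
n=1: no move → L
n=2: no move → L
n=3: no move → L
n=4: reaches L-position 0 → W
n=5: reaches L-position 1 → W
n=6: reaches L-position 2 → W
n=7: reaches L-position 3 → W
n=8: reaches L-position 3 → W
n=9: only reaches 5(W), 4(W), all W → L
n=10: only reaches 6(W), 5(W), all W → L
n=11: only reaches 7(W), 6(W), all W → L
n=12: only reaches 8(W), 7(W), all W → L
n=13: reaches L-position 9 → W
n=14: reaches L-position 10 → W
n=15: reaches L-position 11 → W
n=16: reaches L-position 12 → W
n=17: reaches L-position 12 → W
n=18: only reaches 14(W), 13(W), all W → L
n=19: only reaches 15(W), 14(W), all W → L
n=20: only reaches 16(W), 15(W), all W → L
n=21: only reaches 17(W), 16(W), all W → L
n=22: reaches L-position 18 → W
n=23: reaches L-position 19 → W
n=24: reaches L-position 20 → W
n=25: reaches L-position 21 → W
n=26: reaches L-position 21 → W
n=27: only reaches 23(W), 22(W), all W → L
n=28: only reaches 24(W), 23(W), all W → L
n=29: only reaches 25(W), 24(W), all W → L
n=30: only reaches 26(W), 25(W), all W → L
n=31: reaches L-position 27 → W
n=32: reaches L-position 28 → W
n=33: reaches L-position 29 → W
From 33 Rosa can remove 4, leaving 29, reaching an L position.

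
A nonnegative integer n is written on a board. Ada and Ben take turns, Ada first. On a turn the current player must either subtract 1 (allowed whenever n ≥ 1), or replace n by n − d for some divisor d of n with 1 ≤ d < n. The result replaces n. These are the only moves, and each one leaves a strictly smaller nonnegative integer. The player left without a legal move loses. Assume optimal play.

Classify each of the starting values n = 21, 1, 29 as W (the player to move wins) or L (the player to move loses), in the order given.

Compute win/loss labels from the base case upward. A position with no move is L. Any other position is W if it can reach an L in one move, else L.
n=0: no move → L
n=1: W (go to 0, an L position)
n=2: L (sole option 1(W) is W)
n=3: W (go to 2, an L position)
n=4: W (go to 2, an L position)
n=5: L (sole option 4(W) is W)
n=6: W (go to 5, an L position)
n=7: L (sole option 6(W) is W)
n=8: W (go to 7, an L position)
n=9: L (options 6(W), 8(W) are all W)
n=10: W (go to 5, an L position)
n=11: L (sole option 10(W) is W)
n=12: W (go to 9, an L position)
n=13: L (sole option 12(W) is W)
n=14: W (go to 7, an L position)
n=15: L (options 10(W), 12(W), 14(W) are all W)
n=16: W (go to 15, an L position)
n=17: L (sole option 16(W) is W)
n=18: W (go to 9, an L position)
n=19: L (sole option 18(W) is W)
n=20: W (go to 15, an L position)
n=21: L (options 14(W), 18(W), 20(W) are all W)
n=22: W (go to 11, an L position)
n=23: L (sole option 22(W) is W)
n=24: W (go to 21, an L position)
n=25: L (options 20(W), 24(W) are all W)
n=26: W (go to 13, an L position)
n=27: L (options 18(W), 24(W), 26(W) are all W)
n=28: W (go to 21, an L position)
n=29: L (sole option 28(W) is W)

21: L, 1: W, 29: L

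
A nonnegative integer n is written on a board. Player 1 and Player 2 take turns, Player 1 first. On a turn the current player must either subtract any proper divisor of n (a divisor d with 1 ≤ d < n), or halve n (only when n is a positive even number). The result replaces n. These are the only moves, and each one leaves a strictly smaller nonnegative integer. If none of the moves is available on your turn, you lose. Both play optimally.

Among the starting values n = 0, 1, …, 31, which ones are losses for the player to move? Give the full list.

0, 1, 3, 5, 7, 9, 11, 13, 15, 17, 19, 21, 23, 25, 27, 29, 31

Classify positions by backward induction: terminal positions (no move available) are L. From any other position, the mover wins iff some move reaches an L.
n=0: no move → L
n=1: no move → L
n=2: reaches L-position 1 → W
n=3: only reaches 2(W), which is W → L
n=4: reaches L-position 3 → W
n=5: only reaches 4(W), which is W → L
n=6: reaches L-position 3 → W
n=7: only reaches 6(W), which is W → L
n=8: reaches L-position 7 → W
n=9: only reaches 6(W), 8(W), all W → L
n=10: reaches L-position 5 → W
n=11: only reaches 10(W), which is W → L
n=12: reaches L-position 9 → W
n=13: only reaches 12(W), which is W → L
n=14: reaches L-position 7 → W
n=15: only reaches 10(W), 12(W), 14(W), all W → L
n=16: reaches L-position 15 → W
n=17: only reaches 16(W), which is W → L
n=18: reaches L-position 9 → W
n=19: only reaches 18(W), which is W → L
n=20: reaches L-position 15 → W
n=21: only reaches 14(W), 18(W), 20(W), all W → L
n=22: reaches L-position 11 → W
n=23: only reaches 22(W), which is W → L
n=24: reaches L-position 21 → W
n=25: only reaches 20(W), 24(W), all W → L
n=26: reaches L-position 13 → W
n=27: only reaches 18(W), 24(W), 26(W), all W → L
n=28: reaches L-position 21 → W
n=29: only reaches 28(W), which is W → L
n=30: reaches L-position 15 → W
n=31: only reaches 30(W), which is W → L
Reading off the rows marked L gives the requested list; there are 17 such values of n.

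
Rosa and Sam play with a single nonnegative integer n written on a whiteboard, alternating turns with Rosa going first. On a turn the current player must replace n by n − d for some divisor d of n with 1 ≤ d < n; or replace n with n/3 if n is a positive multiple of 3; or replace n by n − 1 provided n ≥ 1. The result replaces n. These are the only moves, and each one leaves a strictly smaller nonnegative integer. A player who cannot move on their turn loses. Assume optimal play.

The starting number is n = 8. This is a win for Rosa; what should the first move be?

Label each position W (a win for the player to move) or L (a loss). A position with no legal move is L; any other position is W exactly when some move reaches an L, and L when every move reaches a W.
n=0: no move → L
n=1: W (go to 0, an L position)
n=2: L (sole option 1(W) is W)
n=3: W (go to 2, an L position)
n=4: W (go to 2, an L position)
n=5: L (sole option 4(W) is W)
n=6: W (go to 2, an L position)
n=7: L (sole option 6(W) is W)
n=8: W (go to 7, an L position)
From 8, the L positions reachable in one move are: 7.

Move to 7.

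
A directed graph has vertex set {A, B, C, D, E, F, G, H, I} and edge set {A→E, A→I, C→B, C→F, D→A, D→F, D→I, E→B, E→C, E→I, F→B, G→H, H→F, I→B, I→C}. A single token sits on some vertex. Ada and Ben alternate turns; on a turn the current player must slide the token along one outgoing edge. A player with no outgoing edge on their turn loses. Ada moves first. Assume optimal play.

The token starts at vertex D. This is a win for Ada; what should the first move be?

Classify positions by backward induction: terminal positions (no move available) are L. From any other position, the mover wins iff some move reaches an L.
Every edge goes from a vertex to one that appears earlier in the order B, F, C, I, E, A, H, D, G, so processing vertices in that order labels each vertex after all of its successors.
B: no outgoing edge → L
F: can move to B, which is L ⇒ W
C: can move to B, which is L ⇒ W
I: can move to B, which is L ⇒ W
E: can move to B, which is L ⇒ W
A: moves to E(W), I(W); every one is W ⇒ L
H: the only move is to F(W), a W ⇒ L
D: can move to A, which is L ⇒ W
G: can move to H, which is L ⇒ W
From D, the L positions reachable in one move are: A.

Move to A.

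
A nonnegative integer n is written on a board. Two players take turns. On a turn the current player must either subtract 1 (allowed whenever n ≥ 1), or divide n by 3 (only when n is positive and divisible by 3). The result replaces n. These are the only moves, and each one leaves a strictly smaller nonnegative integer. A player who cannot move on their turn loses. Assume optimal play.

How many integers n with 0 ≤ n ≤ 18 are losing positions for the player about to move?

Positions with no move are L. A position that does have a move is losing for the player to move precisely when every available move leads to a winning position for the opponent. Fill in the labels:
n=0: no move → L
n=1: W (go to 0, an L position)
n=2: L (sole option 1(W) is W)
n=3: W (go to 2, an L position)
n=4: L (sole option 3(W) is W)
n=5: W (go to 4, an L position)
n=6: W (go to 2, an L position)
n=7: L (sole option 6(W) is W)
n=8: W (go to 7, an L position)
n=9: L (options 3(W), 8(W) are all W)
n=10: W (go to 9, an L position)
n=11: L (sole option 10(W) is W)
n=12: W (go to 4, an L position)
n=13: L (sole option 12(W) is W)
n=14: W (go to 13, an L position)
n=15: L (options 5(W), 14(W) are all W)
n=16: W (go to 15, an L position)
n=17: L (sole option 16(W) is W)
n=18: W (go to 17, an L position)
L entries with 0 ≤ n ≤ 18: n = 0, 2, 4, 7, 9, 11, 13, 15, 17; that makes 9.

9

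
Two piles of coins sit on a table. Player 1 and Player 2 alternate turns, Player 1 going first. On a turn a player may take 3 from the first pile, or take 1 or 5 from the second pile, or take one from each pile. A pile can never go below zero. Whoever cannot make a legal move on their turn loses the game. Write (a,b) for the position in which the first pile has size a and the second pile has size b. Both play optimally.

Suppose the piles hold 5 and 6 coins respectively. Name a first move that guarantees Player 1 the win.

Move to (2,6).

Build the W/L table. Terminal = L. A non-terminal position is W if it has a move to some L; otherwise it is L.
No move ever increases a pile, so every position that can arise here has a ≤ 5 and b ≤ 6; it is enough to label the cells with 0 ≤ a ≤ 5 and 0 ≤ b ≤ 6.
Every move lowers a or b (never raises either), so fill the grid row by row in increasing a, and left to right within a row: each cell's successors are then already labelled.
      b=0  b=1  b=2  b=3  b=4  b=5  b=6
a=0:    L    W    L    W    L    W    L
a=1:    L    W    L    W    L    W    L
a=2:    L    W    L    W    L    W    L
a=3:    W    W    W    W    W    W    W
a=4:    W    L    W    L    W    L    W
a=5:    W    L    W    L    W    L    W
Cells with no legal move (terminal, hence L): (0,0), (1,0), (2,0).
The remaining L cells, each justified by listing all of its moves:
(0,2): L (sole option (0,1)(W) is W)
(0,4): L (sole option (0,3)(W) is W)
(0,6): L (options (0,5)(W), (0,1)(W) are all W)
(1,2): L (options (1,1)(W), (0,1)(W) are all W)
(1,4): L (options (1,3)(W), (0,3)(W) are all W)
(1,6): L (options (1,5)(W), (1,1)(W), (0,5)(W) are all W)
(2,2): L (options (2,1)(W), (1,1)(W) are all W)
(2,4): L (options (2,3)(W), (1,3)(W) are all W)
(2,6): L (options (2,5)(W), (2,1)(W), (1,5)(W) are all W)
(4,1): L (options (1,1)(W), (4,0)(W), (3,0)(W) are all W)
(4,3): L (options (1,3)(W), (4,2)(W), (3,2)(W) are all W)
(4,5): L (options (1,5)(W), (4,4)(W), (4,0)(W), (3,4)(W) are all W)
(5,1): L (options (2,1)(W), (5,0)(W), (4,0)(W) are all W)
(5,3): L (options (2,3)(W), (5,2)(W), (4,2)(W) are all W)
(5,5): L (options (2,5)(W), (5,4)(W), (5,0)(W), (4,4)(W) are all W)
Every other cell has at least one move into one of the L cells above, so it is W.
From (5,6), the L positions reachable in one move are: (2,6), (5,5), (5,1), (4,5). Any move reaching one of these is winning.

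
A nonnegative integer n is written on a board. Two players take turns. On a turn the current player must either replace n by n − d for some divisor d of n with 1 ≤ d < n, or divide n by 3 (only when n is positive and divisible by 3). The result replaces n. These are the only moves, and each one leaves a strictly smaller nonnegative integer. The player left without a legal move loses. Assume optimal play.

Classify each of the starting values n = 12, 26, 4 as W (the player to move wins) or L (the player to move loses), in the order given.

12: W, 26: W, 4: L

Build the W/L table. Terminal = L. A non-terminal position is W if it has a move to some L; otherwise it is L.
n=0: no move → L
n=1: no move → L
n=2: reaches L-position 1 → W
n=3: reaches L-position 1 → W
n=4: only reaches 2(W), 3(W), all W → L
n=5: reaches L-position 4 → W
n=6: reaches L-position 4 → W
n=7: only reaches 6(W), which is W → L
n=8: reaches L-position 4 → W
n=9: only reaches 3(W), 6(W), 8(W), all W → L
n=10: reaches L-position 9 → W
n=11: only reaches 10(W), which is W → L
n=12: reaches L-position 4 → W
n=13: only reaches 12(W), which is W → L
n=14: reaches L-position 7 → W
n=15: only reaches 5(W), 10(W), 12(W), 14(W), all W → L
n=16: reaches L-position 15 → W
n=17: only reaches 16(W), which is W → L
n=18: reaches L-position 9 → W
n=19: only reaches 18(W), which is W → L
n=20: reaches L-position 15 → W
n=21: reaches L-position 7 → W
n=22: reaches L-position 11 → W
n=23: only reaches 22(W), which is W → L
n=24: reaches L-position 23 → W
n=25: only reaches 20(W), 24(W), all W → L
n=26: reaches L-position 13 → W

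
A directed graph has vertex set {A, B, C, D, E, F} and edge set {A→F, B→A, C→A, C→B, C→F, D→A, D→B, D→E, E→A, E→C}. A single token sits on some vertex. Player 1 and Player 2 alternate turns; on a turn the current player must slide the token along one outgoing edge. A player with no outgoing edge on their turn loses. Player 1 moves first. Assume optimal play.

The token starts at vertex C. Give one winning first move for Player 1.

Label each position W (a win for the player to move) or L (a loss). A position with no legal move is L; any other position is W exactly when some move reaches an L, and L when every move reaches a W.
Every edge goes from a vertex to one that appears earlier in the order F, A, B, C, E, D, so processing vertices in that order labels each vertex after all of its successors.
F: no outgoing edge → L
A: W (go to F, an L position)
B: L (sole option A(W) is W)
C: W (go to B, an L position)
E: L (options C(W), A(W) are all W)
D: W (go to E, an L position)
From C, the L positions reachable in one move are: B, F. Any move reaching one of these is winning.

Move to B.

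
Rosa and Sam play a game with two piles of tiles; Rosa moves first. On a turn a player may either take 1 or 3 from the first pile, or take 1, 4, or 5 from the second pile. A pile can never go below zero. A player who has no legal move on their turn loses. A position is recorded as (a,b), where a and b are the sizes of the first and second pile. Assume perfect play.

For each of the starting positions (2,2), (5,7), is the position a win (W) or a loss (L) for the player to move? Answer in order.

(2,2): L, (5,7): W

Use the standard recursion: the mover loses at a terminal position; elsewhere, the mover wins exactly when some move hands the opponent an L position.
No move ever increases a pile, so every position that can arise here has a ≤ 5 and b ≤ 7; it is enough to label the cells with 0 ≤ a ≤ 5 and 0 ≤ b ≤ 7.
Every move lowers a or b (never raises either), so fill the grid row by row in increasing a, and left to right within a row: each cell's successors are then already labelled.
      b=0  b=1  b=2  b=3  b=4  b=5  b=6  b=7
a=0:    L    W    L    W    W    W    W    W
a=1:    W    L    W    L    W    W    W    W
a=2:    L    W    L    W    W    W    W    W
a=3:    W    L    W    L    W    W    W    W
a=4:    L    W    L    W    W    W    W    W
a=5:    W    L    W    L    W    W    W    W
Cells with no legal move (terminal, hence L): (0,0).
The remaining L cells, each justified by listing all of its moves:
(0,2): only reaches (0,1)(W), which is W → L
(1,1): only reaches (0,1)(W), (1,0)(W), all W → L
(1,3): only reaches (0,3)(W), (1,2)(W), all W → L
(2,0): only reaches (1,0)(W), which is W → L
(2,2): only reaches (1,2)(W), (2,1)(W), all W → L
(3,1): only reaches (2,1)(W), (0,1)(W), (3,0)(W), all W → L
(3,3): only reaches (2,3)(W), (0,3)(W), (3,2)(W), all W → L
(4,0): only reaches (3,0)(W), (1,0)(W), all W → L
(4,2): only reaches (3,2)(W), (1,2)(W), (4,1)(W), all W → L
(5,1): only reaches (4,1)(W), (2,1)(W), (5,0)(W), all W → L
(5,3): only reaches (4,3)(W), (2,3)(W), (5,2)(W), all W → L
Every other cell has at least one move into one of the L cells above, so it is W.
(2,2): one of the L cells justified above, so L
(5,7): the move to (5,3) reaches an L cell, so W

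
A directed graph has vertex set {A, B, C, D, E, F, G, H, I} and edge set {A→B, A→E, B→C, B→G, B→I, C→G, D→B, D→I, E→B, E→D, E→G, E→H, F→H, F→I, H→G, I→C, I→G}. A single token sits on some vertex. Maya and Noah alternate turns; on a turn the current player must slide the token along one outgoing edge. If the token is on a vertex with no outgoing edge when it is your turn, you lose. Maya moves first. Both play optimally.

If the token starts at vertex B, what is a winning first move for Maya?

Move to G.

Work bottom-up. With no move the player to move loses. Otherwise the position is W if at least one move leads to an L position for the opponent, and L if every move leads to a W.
Every edge goes from a vertex to one that appears earlier in the order G, C, I, B, H, D, E, A, F, so processing vertices in that order labels each vertex after all of its successors.
G: no outgoing edge → L
C: W (go to G, an L position)
I: W (go to G, an L position)
B: W (go to G, an L position)
H: W (go to G, an L position)
D: L (options B(W), I(W) are all W)
E: W (go to D, an L position)
A: L (options E(W), B(W) are all W)
F: L (options H(W), I(W) are all W)
From B, the L positions reachable in one move are: G.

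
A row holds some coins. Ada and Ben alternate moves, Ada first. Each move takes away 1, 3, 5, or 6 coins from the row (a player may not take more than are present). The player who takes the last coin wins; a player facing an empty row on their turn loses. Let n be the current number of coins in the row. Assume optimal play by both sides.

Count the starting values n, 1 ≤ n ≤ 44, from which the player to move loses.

12

Label each position W (a win for the player to move) or L (a loss). A position with no legal move is L; any other position is W exactly when some move reaches an L, and L when every move reaches a W.
n=0: no move → L
n=1: can move to 0, which is L ⇒ W
n=2: the only move is to 1(W), a W ⇒ L
n=3: can move to 2, which is L ⇒ W
n=4: moves to 3(W), 1(W); every one is W ⇒ L
n=5: can move to 4, which is L ⇒ W
n=6: can move to 0, which is L ⇒ W
n=7: can move to 4, which is L ⇒ W
n=8: can move to 2, which is L ⇒ W
n=9: can move to 4, which is L ⇒ W
n=10: can move to 4, which is L ⇒ W
n=11: moves to 10(W), 8(W), 6(W), 5(W); every one is W ⇒ L
n=12: can move to 11, which is L ⇒ W
n=13: moves to 12(W), 10(W), 8(W), 7(W); every one is W ⇒ L
n=14: can move to 13, which is L ⇒ W
n=15: moves to 14(W), 12(W), 10(W), 9(W); every one is W ⇒ L
n=16: can move to 15, which is L ⇒ W
n=17: can move to 11, which is L ⇒ W
n=18: can move to 15, which is L ⇒ W
n=19: can move to 13, which is L ⇒ W
n=20: can move to 15, which is L ⇒ W
n=21: can move to 15, which is L ⇒ W
n=22: moves to 21(W), 19(W), 17(W), 16(W); every one is W ⇒ L
n=23: can move to 22, which is L ⇒ W
n=24: moves to 23(W), 21(W), 19(W), 18(W); every one is W ⇒ L
n=25: can move to 24, which is L ⇒ W
n=26: moves to 25(W), 23(W), 21(W), 20(W); every one is W ⇒ L
n=27: can move to 26, which is L ⇒ W
n=28: can move to 22, which is L ⇒ W
n=29: can move to 26, which is L ⇒ W
n=30: can move to 24, which is L ⇒ W
n=31: can move to 26, which is L ⇒ W
n=32: can move to 26, which is L ⇒ W
n=33: moves to 32(W), 30(W), 28(W), 27(W); every one is W ⇒ L
n=34: can move to 33, which is L ⇒ W
n=35: moves to 34(W), 32(W), 30(W), 29(W); every one is W ⇒ L
n=36: can move to 35, which is L ⇒ W
n=37: moves to 36(W), 34(W), 32(W), 31(W); every one is W ⇒ L
n=38: can move to 37, which is L ⇒ W
n=39: can move to 33, which is L ⇒ W
n=40: can move to 37, which is L ⇒ W
n=41: can move to 35, which is L ⇒ W
n=42: can move to 37, which is L ⇒ W
n=43: can move to 37, which is L ⇒ W
n=44: moves to 43(W), 41(W), 39(W), 38(W); every one is W ⇒ L
L entries with 1 ≤ n ≤ 44 (n=0 is outside the asked range and is not counted): n = 2, 4, 11, 13, 15, 22, 24, 26, 33, 35, 37, 44; that makes 12.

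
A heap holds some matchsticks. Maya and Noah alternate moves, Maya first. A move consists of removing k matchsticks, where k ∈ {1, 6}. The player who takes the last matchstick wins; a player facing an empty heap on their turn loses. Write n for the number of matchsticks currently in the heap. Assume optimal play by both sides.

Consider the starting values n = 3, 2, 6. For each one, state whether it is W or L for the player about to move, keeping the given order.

Positions with no move are L. A position that does have a move is losing for the player to move precisely when every available move leads to a winning position for the opponent. Fill in the labels:
n=0: no move → L
n=1: W (go to 0, an L position)
n=2: L (sole option 1(W) is W)
n=3: W (go to 2, an L position)
n=4: L (sole option 3(W) is W)
n=5: W (go to 4, an L position)
n=6: W (go to 0, an L position)

3: W, 2: L, 6: W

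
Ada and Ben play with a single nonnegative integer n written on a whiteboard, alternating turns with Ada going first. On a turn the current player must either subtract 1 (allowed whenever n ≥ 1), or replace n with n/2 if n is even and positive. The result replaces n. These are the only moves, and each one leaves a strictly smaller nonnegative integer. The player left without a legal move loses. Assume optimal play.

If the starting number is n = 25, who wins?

Ben wins.

Work bottom-up. With no move the player to move loses. Otherwise the position is W if at least one move leads to an L position for the opponent, and L if every move leads to a W.
n=0: no move → L
n=1: W (go to 0, an L position)
n=2: L (sole option 1(W) is W)
n=3: W (go to 2, an L position)
n=4: W (go to 2, an L position)
n=5: L (sole option 4(W) is W)
n=6: W (go to 5, an L position)
n=7: L (sole option 6(W) is W)
n=8: W (go to 7, an L position)
n=9: L (sole option 8(W) is W)
n=10: W (go to 5, an L position)
n=11: L (sole option 10(W) is W)
n=12: W (go to 11, an L position)
n=13: L (sole option 12(W) is W)
n=14: W (go to 7, an L position)
n=15: L (sole option 14(W) is W)
n=16: W (go to 15, an L position)
n=17: L (sole option 16(W) is W)
n=18: W (go to 9, an L position)
n=19: L (sole option 18(W) is W)
n=20: W (go to 19, an L position)
n=21: L (sole option 20(W) is W)
n=22: W (go to 11, an L position)
n=23: L (sole option 22(W) is W)
n=24: W (go to 23, an L position)
n=25: L (sole option 24(W) is W)
The starting position 25 is L: whatever Ada does, the opponent receives a W position.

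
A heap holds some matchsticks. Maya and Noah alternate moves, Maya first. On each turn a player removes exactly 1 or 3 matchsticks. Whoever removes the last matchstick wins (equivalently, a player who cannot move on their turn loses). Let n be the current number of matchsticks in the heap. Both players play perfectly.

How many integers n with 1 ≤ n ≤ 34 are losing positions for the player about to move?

Positions with no move are L. A position that does have a move is losing for the player to move precisely when every available move leads to a winning position for the opponent. Fill in the labels:
n=0: no move → L
n=1: can move to 0, which is L ⇒ W
n=2: the only move is to 1(W), a W ⇒ L
n=3: can move to 2, which is L ⇒ W
n=4: moves to 3(W), 1(W); every one is W ⇒ L
n=5: can move to 4, which is L ⇒ W
n=6: moves to 5(W), 3(W); every one is W ⇒ L
n=7: can move to 6, which is L ⇒ W
n=8: moves to 7(W), 5(W); every one is W ⇒ L
n=9: can move to 8, which is L ⇒ W
n=10: moves to 9(W), 7(W); every one is W ⇒ L
n=11: can move to 10, which is L ⇒ W
n=12: moves to 11(W), 9(W); every one is W ⇒ L
n=13: can move to 12, which is L ⇒ W
n=14: moves to 13(W), 11(W); every one is W ⇒ L
n=15: can move to 14, which is L ⇒ W
n=16: moves to 15(W), 13(W); every one is W ⇒ L
n=17: can move to 16, which is L ⇒ W
n=18: moves to 17(W), 15(W); every one is W ⇒ L
n=19: can move to 18, which is L ⇒ W
n=20: moves to 19(W), 17(W); every one is W ⇒ L
n=21: can move to 20, which is L ⇒ W
n=22: moves to 21(W), 19(W); every one is W ⇒ L
n=23: can move to 22, which is L ⇒ W
n=24: moves to 23(W), 21(W); every one is W ⇒ L
n=25: can move to 24, which is L ⇒ W
n=26: moves to 25(W), 23(W); every one is W ⇒ L
n=27: can move to 26, which is L ⇒ W
n=28: moves to 27(W), 25(W); every one is W ⇒ L
n=29: can move to 28, which is L ⇒ W
n=30: moves to 29(W), 27(W); every one is W ⇒ L
n=31: can move to 30, which is L ⇒ W
n=32: moves to 31(W), 29(W); every one is W ⇒ L
n=33: can move to 32, which is L ⇒ W
n=34: moves to 33(W), 31(W); every one is W ⇒ L
L entries with 1 ≤ n ≤ 34 (n=0 is outside the asked range and is not counted): n = 2, 4, 6, 8, 10, 12, 14, 16, 18, 20, 22, 24, 26, 28, 30, 32, 34; that makes 17.

17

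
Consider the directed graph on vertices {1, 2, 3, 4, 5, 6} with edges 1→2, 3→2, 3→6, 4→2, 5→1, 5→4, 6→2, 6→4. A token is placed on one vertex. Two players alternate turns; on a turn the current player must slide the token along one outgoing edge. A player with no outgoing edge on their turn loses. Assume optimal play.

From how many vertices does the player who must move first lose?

2

Compute win/loss labels from the base case upward. A position with no move is L. Any other position is W if it can reach an L in one move, else L.
Every edge goes from a vertex to one that appears earlier in the order 2, 4, 6, 3, 1, 5, so processing vertices in that order labels each vertex after all of its successors.
2: no outgoing edge → L
4: can move to 2, which is L ⇒ W
6: can move to 2, which is L ⇒ W
3: can move to 2, which is L ⇒ W
1: can move to 2, which is L ⇒ W
5: moves to 1(W), 4(W); every one is W ⇒ L
The L vertices are 2, 5; that is 2 in all.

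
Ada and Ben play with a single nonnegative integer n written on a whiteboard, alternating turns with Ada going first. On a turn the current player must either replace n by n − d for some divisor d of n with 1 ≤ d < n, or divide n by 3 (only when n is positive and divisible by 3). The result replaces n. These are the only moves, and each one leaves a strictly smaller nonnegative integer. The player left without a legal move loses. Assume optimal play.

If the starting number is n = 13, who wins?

Compute win/loss labels from the base case upward. A position with no move is L. Any other position is W if it can reach an L in one move, else L.
n=0: no move → L
n=1: no move → L
n=2: reaches L-position 1 → W
n=3: reaches L-position 1 → W
n=4: only reaches 2(W), 3(W), all W → L
n=5: reaches L-position 4 → W
n=6: reaches L-position 4 → W
n=7: only reaches 6(W), which is W → L
n=8: reaches L-position 4 → W
n=9: only reaches 3(W), 6(W), 8(W), all W → L
n=10: reaches L-position 9 → W
n=11: only reaches 10(W), which is W → L
n=12: reaches L-position 4 → W
n=13: only reaches 12(W), which is W → L
Every move from 13 reaches a W position, so the mover loses.

Ben wins.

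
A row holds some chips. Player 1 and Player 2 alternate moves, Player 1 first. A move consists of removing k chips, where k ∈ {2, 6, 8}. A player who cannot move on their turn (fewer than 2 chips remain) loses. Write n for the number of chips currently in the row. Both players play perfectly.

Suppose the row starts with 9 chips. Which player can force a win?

Player 1 wins.

Compute win/loss labels from the base case upward. A position with no move is L. Any other position is W if it can reach an L in one move, else L.
n=0: no move → L
n=1: no move → L
n=2: →0(L), so W
n=3: →1(L), so W
n=4: →2(W) only, which is W, so L
n=5: →3(W) only, which is W, so L
n=6: →4(L), so W
n=7: →5(L), so W
n=8: →0(L), so W
n=9: →1(L), so W
The starting position 9 is W: Player 1 should remove 8, leaving 1, handing over an L position.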